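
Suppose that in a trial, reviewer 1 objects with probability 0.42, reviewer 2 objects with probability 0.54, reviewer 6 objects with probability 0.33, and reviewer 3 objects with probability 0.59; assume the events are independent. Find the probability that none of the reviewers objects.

0.07328996

P(none) = (1 − 0.42) × (1 − 0.54) × (1 − 0.33) × (1 − 0.59) = 0.58 × 0.46 × 0.67 × 0.41 = 0.07328996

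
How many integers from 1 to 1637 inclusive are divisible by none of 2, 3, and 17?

514

Apply inclusion-exclusion:
818 + 545 + 96 − 272 − 48 − 32 + 16 = 1123
1637 − 1123 = 514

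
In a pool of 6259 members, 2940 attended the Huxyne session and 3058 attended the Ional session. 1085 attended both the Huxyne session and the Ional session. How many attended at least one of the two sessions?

4913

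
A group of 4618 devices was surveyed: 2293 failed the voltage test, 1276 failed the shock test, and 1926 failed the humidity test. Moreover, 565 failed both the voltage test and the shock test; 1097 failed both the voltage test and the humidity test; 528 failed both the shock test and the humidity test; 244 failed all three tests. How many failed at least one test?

N(≥1) = 2293 + 1276 + 1926 − 565 − 1097 − 528 + 244 = 3549

3549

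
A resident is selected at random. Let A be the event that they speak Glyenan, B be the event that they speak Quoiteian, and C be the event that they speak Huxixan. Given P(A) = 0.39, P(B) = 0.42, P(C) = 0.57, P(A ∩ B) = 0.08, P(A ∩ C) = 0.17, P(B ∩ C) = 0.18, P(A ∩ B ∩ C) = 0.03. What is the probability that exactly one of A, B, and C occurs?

0.61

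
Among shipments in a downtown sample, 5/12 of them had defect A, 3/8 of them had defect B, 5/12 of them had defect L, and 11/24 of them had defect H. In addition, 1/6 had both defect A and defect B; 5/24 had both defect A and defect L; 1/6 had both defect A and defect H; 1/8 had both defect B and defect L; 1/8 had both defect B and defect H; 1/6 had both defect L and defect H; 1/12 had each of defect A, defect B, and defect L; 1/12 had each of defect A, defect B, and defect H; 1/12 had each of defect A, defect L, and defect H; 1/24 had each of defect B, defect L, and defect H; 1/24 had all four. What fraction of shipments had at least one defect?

Inclusion–exclusion gives
P(≥1) = 5/12 + 3/8 + 5/12 + 11/24 − 1/6 − 5/24 − 1/6 − 1/8 − 1/8 − 1/6 + 1/12 + 1/12 + 1/12 + 1/24 − 1/24 = 23/24

23/24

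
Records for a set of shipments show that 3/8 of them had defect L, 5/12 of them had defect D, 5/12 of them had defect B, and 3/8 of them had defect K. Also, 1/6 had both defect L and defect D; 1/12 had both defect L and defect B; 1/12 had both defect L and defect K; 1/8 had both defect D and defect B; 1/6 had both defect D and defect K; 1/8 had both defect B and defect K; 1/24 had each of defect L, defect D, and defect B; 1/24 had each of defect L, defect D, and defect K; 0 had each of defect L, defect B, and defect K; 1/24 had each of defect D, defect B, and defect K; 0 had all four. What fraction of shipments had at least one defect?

By inclusion–exclusion:
P(≥1) = 3/8 + 5/12 + 5/12 + 3/8 − 1/6 − 1/12 − 1/12 − 1/8 − 1/6 − 1/8 + 1/24 + 1/24 + 0 + 1/24 − 0 = 23/24

23/24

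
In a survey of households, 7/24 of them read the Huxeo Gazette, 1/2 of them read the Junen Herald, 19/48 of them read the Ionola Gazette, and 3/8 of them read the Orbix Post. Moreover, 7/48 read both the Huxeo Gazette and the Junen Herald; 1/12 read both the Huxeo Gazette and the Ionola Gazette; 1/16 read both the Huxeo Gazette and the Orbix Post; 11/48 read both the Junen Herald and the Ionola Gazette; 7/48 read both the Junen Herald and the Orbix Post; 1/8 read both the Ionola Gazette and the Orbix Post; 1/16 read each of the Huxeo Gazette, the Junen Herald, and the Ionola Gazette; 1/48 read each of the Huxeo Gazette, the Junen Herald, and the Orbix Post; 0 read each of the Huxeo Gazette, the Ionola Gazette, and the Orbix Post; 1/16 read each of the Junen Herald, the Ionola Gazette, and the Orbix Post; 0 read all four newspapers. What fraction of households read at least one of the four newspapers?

P(≥1) = 7/24 + 1/2 + 19/48 + 3/8 − 7/48 − 1/12 − 1/16 − 11/48 − 7/48 − 1/8 + 1/16 + 1/48 + 0 + 1/16 − 0 = 11/12

11/12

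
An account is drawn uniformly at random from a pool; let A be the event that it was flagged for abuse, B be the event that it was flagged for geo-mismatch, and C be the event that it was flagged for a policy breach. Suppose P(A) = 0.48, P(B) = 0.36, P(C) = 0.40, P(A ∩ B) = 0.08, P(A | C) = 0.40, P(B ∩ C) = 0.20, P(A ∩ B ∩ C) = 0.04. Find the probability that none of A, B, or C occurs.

P(A ∩ C) = P(C)·P(A|C) = 0.40 × 0.40 = 0.16
P(A ∪ B ∪ C) = 0.48 + 0.36 + 0.40 − 0.08 − 0.16 − 0.20 + 0.04 = 0.84
P(none) = 1 − 0.84 = 0.16

0.16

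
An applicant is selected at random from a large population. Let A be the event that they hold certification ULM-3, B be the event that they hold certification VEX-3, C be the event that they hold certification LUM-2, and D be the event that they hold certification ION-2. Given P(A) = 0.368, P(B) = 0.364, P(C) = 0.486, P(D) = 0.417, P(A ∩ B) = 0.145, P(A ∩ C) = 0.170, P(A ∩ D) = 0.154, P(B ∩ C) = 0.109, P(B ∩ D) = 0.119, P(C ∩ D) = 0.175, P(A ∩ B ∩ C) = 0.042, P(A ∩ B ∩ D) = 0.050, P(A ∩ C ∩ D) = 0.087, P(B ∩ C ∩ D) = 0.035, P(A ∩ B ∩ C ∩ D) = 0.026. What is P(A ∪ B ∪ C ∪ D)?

By inclusion-exclusion,
P(A ∪ B ∪ C ∪ D) = 0.368 + 0.364 + 0.486 + 0.417 − 0.145 − 0.170 − 0.154 − 0.109 − 0.119 − 0.175 + 0.042 + 0.050 + 0.087 + 0.035 − 0.026 = 0.951

0.951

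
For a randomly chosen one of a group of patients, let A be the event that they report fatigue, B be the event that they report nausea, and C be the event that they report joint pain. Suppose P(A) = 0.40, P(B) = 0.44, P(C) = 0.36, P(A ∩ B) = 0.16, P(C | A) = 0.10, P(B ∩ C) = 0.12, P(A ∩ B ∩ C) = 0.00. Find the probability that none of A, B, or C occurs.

P(A ∩ C) = P(A)·P(C|A) = 0.40 × 0.10 = 0.04
P(A ∪ B ∪ C) = 0.40 + 0.44 + 0.36 − 0.16 − 0.04 − 0.12 + 0.00 = 0.88
P(none) = 1 − 0.88 = 0.12

0.12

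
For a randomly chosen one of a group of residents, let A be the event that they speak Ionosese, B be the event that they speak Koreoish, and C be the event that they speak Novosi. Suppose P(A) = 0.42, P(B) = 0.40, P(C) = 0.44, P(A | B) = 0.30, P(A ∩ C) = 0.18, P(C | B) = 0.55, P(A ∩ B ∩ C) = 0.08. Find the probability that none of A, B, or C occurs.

P(A ∩ B) = P(B)·P(A|B) = 0.40 × 0.30 = 0.12
P(B ∩ C) = P(B)·P(C|B) = 0.40 × 0.55 = 0.22
Using inclusion–exclusion:
P(A ∪ B ∪ C) = 0.42 + 0.40 + 0.44 − 0.12 − 0.18 − 0.22 + 0.08 = 0.82
P(none) = 1 − 0.82 = 0.18

0.18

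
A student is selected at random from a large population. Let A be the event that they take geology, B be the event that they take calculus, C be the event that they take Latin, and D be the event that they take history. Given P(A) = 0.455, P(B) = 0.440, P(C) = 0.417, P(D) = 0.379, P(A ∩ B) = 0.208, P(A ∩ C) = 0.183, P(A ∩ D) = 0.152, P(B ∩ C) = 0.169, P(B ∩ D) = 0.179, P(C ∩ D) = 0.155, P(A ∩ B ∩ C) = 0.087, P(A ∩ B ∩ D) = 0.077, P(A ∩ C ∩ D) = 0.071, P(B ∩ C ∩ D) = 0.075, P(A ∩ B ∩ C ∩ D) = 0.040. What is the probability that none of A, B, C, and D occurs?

By inclusion-exclusion,
P(A ∪ B ∪ C ∪ D) = 0.455 + 0.440 + 0.417 + 0.379 − 0.208 − 0.183 − 0.152 − 0.169 − 0.179 − 0.155 + 0.087 + 0.077 + 0.071 + 0.075 − 0.040 = 0.915
P(none) = 1 − 0.915 = 0.085

0.085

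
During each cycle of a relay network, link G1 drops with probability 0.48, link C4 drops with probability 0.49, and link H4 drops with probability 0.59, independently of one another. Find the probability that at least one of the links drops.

Since the events are independent, P(none) is the product of the individual non-occurrence probabilities.
P(none) = (1 − 0.48) × (1 − 0.49) × (1 − 0.59) = 0.52 × 0.51 × 0.41 = 0.108732
P(at least one) = 1 − 0.108732 = 0.891268

0.891268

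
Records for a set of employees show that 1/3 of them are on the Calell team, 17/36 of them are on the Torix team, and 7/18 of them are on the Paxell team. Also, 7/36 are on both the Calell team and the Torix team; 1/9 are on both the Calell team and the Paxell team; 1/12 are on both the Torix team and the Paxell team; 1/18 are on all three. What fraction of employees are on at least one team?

31/36

P(at least one) = 1/3 + 17/36 + 7/18 − 7/36 − 1/9 − 1/12 + 1/18 = 31/36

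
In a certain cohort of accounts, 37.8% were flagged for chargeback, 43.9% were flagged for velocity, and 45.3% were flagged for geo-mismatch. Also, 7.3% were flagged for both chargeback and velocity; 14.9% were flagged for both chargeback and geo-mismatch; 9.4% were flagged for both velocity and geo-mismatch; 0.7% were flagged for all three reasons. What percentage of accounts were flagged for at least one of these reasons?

P(at least one) = 37.8 + 43.9 + 45.3 − 7.3 − 14.9 − 9.4 + 0.7 = 96.1%

96.1%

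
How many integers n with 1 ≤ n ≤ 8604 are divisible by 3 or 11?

3390

floor(8604/3) + floor(8604/11) − floor(8604/33) = 2868 + 782 − 260 = 3390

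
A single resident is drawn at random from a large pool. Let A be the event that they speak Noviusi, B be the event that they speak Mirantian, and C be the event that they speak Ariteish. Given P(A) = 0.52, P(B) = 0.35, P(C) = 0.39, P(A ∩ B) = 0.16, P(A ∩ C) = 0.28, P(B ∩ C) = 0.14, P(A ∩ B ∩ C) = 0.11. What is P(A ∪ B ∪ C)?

0.79

By inclusion-exclusion,
P(A ∪ B ∪ C) = 0.52 + 0.35 + 0.39 − 0.16 − 0.28 − 0.14 + 0.11 = 0.79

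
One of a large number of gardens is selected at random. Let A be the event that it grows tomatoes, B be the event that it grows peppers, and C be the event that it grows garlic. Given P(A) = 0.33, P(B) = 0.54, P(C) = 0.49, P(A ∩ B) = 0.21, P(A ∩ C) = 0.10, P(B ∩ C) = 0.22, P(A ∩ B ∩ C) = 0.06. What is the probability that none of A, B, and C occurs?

P(A ∪ B ∪ C) = 0.33 + 0.54 + 0.49 − 0.21 − 0.10 − 0.22 + 0.06 = 0.89
P(none) = 1 − 0.89 = 0.11

0.11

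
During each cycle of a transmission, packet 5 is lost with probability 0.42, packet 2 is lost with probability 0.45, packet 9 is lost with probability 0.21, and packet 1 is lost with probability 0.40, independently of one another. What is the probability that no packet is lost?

P(none) = (1 − 0.42) × (1 − 0.45) × (1 − 0.21) × (1 − 0.40) = 0.58 × 0.55 × 0.79 × 0.60 = 0.151206

0.151206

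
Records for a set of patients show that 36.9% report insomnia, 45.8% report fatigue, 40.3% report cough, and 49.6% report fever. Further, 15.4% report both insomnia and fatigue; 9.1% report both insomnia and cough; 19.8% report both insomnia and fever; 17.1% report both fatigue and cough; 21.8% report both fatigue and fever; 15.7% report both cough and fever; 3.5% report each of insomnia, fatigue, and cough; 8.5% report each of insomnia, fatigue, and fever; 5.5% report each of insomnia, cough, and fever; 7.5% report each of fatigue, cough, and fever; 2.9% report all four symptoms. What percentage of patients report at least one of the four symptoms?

Inclusion–exclusion gives
P(at least one) = 36.9 + 45.8 + 40.3 + 49.6 − 15.4 − 9.1 − 19.8 − 17.1 − 21.8 − 15.7 + 3.5 + 8.5 + 5.5 + 7.5 − 2.9 = 95.8%

95.8%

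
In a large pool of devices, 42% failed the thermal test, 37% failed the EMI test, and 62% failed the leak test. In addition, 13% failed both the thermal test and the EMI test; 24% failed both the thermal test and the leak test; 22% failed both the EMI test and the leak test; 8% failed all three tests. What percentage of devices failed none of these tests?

10%

Apply inclusion-exclusion:
P(≥1) = 42 + 37 + 62 − 13 − 24 − 22 + 8 = 90%
P(none) = 100% − 90% = 10%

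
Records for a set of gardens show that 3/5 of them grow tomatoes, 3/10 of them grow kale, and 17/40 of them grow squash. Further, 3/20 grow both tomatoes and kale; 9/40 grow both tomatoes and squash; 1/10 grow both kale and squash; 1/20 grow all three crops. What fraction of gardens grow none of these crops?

1/10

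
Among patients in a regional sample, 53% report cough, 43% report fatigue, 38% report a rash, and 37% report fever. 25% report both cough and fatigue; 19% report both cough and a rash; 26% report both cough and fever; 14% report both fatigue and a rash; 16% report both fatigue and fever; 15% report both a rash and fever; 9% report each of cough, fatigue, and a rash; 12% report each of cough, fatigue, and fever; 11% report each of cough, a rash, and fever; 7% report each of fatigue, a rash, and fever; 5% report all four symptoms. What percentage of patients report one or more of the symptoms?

90%

P(at least one) = 53 + 43 + 38 + 37 − 25 − 19 − 26 − 14 − 16 − 15 + 9 + 12 + 11 + 7 − 5 = 90%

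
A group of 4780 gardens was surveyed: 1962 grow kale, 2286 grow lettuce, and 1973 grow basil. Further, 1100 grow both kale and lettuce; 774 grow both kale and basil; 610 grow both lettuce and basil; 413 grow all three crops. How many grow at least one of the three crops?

4150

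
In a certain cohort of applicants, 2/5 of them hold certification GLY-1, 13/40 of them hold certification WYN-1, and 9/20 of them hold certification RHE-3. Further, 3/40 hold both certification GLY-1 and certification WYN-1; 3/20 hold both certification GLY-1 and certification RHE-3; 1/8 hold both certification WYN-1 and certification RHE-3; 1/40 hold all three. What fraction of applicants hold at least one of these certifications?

P(≥1) = 2/5 + 13/40 + 9/20 − 3/40 − 3/20 − 1/8 + 1/40 = 17/20

17/20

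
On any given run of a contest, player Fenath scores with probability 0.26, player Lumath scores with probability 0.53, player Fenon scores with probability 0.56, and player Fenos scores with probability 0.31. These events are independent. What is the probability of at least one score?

0.89440792

Independence gives P(none) = ∏(1 − pᵢ).
P(none) = (1 − 0.26) × (1 − 0.53) × (1 − 0.56) × (1 − 0.31) = 0.74 × 0.47 × 0.44 × 0.69 = 0.10559208
P(at least one) = 1 − 0.10559208 = 0.89440792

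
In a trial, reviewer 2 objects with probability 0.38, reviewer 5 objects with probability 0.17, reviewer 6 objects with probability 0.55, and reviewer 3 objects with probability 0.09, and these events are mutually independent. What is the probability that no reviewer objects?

P(none) = (1 − 0.38) × (1 − 0.17) × (1 − 0.55) × (1 − 0.09) = 0.62 × 0.83 × 0.45 × 0.91 = 0.2107287

0.2107287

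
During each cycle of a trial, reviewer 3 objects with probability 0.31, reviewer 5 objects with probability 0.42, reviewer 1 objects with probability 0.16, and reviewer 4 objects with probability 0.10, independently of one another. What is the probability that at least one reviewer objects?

0.6974488

Since the events are independent, P(none) is the product of the individual non-occurrence probabilities.
P(none) = (1 − 0.31) × (1 − 0.42) × (1 − 0.16) × (1 − 0.10) = 0.69 × 0.58 × 0.84 × 0.90 = 0.3025512
P(at least one) = 1 − 0.3025512 = 0.6974488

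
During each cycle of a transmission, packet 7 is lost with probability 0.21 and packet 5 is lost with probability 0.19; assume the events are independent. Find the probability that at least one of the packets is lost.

0.3601

Since the events are independent, P(none) is the product of the individual non-occurrence probabilities.
P(none) = (1 − 0.21) × (1 − 0.19) = 0.79 × 0.81 = 0.6399
P(at least one) = 1 − 0.6399 = 0.3601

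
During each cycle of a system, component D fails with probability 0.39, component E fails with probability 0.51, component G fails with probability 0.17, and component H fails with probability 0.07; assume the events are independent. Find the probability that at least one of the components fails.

0.76927909

P(none) = (1 − 0.39) × (1 − 0.51) × (1 − 0.17) × (1 − 0.07) = 0.61 × 0.49 × 0.83 × 0.93 = 0.23072091
P(at least one) = 1 − 0.23072091 = 0.76927909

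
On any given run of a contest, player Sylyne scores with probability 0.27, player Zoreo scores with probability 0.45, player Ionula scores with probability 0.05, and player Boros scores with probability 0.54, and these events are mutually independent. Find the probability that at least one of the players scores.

0.8245445

P(none) = (1 − 0.27) × (1 − 0.45) × (1 − 0.05) × (1 − 0.54) = 0.73 × 0.55 × 0.95 × 0.46 = 0.1754555
P(at least one) = 1 − 0.1754555 = 0.8245445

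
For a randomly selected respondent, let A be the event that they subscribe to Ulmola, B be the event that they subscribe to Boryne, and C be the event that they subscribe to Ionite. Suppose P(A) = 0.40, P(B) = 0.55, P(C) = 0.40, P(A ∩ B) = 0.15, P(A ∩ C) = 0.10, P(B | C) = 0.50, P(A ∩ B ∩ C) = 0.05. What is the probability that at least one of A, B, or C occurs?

P(B ∩ C) = P(C)·P(B|C) = 0.40 × 0.50 = 0.20
P(A ∪ B ∪ C) = 0.40 + 0.55 + 0.40 − 0.15 − 0.10 − 0.20 + 0.05 = 0.95

0.95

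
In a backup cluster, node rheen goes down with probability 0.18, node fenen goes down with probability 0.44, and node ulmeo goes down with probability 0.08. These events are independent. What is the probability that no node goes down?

Since the events are independent, P(none) is the product of the individual non-occurrence probabilities.
P(none) = (1 − 0.18) × (1 − 0.44) × (1 − 0.08) = 0.82 × 0.56 × 0.92 = 0.422464

0.422464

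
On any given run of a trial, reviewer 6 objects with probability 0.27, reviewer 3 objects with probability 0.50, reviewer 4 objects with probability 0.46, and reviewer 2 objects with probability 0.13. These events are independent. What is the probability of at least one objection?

0.828523

P(none) = (1 − 0.27) × (1 − 0.50) × (1 − 0.46) × (1 − 0.13) = 0.73 × 0.50 × 0.54 × 0.87 = 0.171477
P(at least one) = 1 − 0.171477 = 0.828523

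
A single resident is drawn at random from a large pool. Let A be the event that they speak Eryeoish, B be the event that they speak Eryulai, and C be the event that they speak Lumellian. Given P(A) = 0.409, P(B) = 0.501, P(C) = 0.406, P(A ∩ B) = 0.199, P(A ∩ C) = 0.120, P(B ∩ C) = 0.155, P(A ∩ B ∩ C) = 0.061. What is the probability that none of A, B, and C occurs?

0.097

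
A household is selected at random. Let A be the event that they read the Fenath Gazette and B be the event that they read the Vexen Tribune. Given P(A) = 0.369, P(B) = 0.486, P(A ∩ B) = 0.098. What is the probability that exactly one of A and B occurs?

P(exactly one) = 0.369 + 0.486 − 2·0.098 = 0.659

0.659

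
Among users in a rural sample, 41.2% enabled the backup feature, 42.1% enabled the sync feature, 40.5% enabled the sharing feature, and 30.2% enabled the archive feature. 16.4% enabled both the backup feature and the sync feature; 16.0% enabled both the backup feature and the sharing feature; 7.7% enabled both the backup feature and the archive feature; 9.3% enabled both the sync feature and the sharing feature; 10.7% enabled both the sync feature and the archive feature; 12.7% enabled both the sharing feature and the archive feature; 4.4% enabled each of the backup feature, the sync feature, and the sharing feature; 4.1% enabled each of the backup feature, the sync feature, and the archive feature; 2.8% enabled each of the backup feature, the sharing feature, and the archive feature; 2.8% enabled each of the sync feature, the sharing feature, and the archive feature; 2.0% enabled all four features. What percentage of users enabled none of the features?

6.7%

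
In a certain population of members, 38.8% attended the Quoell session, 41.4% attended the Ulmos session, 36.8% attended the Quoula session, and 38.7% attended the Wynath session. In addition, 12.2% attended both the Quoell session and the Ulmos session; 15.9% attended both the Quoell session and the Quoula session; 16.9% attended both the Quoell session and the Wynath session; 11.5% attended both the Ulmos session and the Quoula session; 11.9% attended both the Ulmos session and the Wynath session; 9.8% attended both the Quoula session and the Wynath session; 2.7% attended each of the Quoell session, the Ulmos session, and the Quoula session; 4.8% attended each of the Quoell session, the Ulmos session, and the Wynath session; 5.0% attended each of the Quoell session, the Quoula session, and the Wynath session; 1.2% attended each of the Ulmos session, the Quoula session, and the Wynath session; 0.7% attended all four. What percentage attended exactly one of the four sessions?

37.6%

Using the inclusion–exclusion count for exactly one event:
P(exactly one) = 38.8 + 41.4 + 36.8 + 38.7 − 2·12.2 − 2·15.9 − 2·16.9 − 2·11.5 − 2·11.9 − 2·9.8 + 3·2.7 + 3·4.8 + 3·5.0 + 3·1.2 − 4·0.7 = 37.6%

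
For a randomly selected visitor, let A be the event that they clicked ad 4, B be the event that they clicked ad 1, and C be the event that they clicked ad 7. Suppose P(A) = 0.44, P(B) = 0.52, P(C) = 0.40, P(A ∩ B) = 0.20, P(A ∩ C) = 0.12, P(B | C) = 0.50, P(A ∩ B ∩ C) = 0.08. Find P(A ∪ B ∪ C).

0.92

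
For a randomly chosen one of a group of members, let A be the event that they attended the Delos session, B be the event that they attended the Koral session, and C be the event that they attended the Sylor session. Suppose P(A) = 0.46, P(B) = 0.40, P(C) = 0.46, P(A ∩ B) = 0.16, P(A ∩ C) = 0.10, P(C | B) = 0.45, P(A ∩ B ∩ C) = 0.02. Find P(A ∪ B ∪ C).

0.90

P(B ∩ C) = P(B)·P(C|B) = 0.40 × 0.45 = 0.18
By inclusion-exclusion,
P(A ∪ B ∪ C) = 0.46 + 0.40 + 0.46 − 0.16 − 0.10 − 0.18 + 0.02 = 0.90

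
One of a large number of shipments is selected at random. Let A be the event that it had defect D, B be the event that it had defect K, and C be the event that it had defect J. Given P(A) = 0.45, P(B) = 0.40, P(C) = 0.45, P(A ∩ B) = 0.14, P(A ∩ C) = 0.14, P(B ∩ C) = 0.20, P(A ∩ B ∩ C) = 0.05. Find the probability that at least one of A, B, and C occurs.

0.87

P(A ∪ B ∪ C) = 0.45 + 0.40 + 0.45 − 0.14 − 0.14 − 0.20 + 0.05 = 0.87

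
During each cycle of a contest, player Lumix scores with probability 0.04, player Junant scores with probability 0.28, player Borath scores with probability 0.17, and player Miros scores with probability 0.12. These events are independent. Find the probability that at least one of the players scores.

0.49514752

Independence gives P(none) = ∏(1 − pᵢ).
P(none) = (1 − 0.04) × (1 − 0.28) × (1 − 0.17) × (1 − 0.12) = 0.96 × 0.72 × 0.83 × 0.88 = 0.50485248
P(at least one) = 1 − 0.50485248 = 0.49514752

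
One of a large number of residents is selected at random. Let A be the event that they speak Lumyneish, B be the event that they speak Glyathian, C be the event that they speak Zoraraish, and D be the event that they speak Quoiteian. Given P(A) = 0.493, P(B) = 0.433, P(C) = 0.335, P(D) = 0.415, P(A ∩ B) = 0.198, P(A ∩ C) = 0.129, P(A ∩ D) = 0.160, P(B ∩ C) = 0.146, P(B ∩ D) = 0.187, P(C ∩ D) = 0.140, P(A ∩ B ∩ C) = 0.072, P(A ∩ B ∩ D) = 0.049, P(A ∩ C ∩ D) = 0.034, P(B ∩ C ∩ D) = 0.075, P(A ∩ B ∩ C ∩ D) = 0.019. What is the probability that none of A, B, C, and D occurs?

0.073

P(A ∪ B ∪ C ∪ D) = 0.493 + 0.433 + 0.335 + 0.415 − 0.198 − 0.129 − 0.160 − 0.146 − 0.187 − 0.140 + 0.072 + 0.049 + 0.034 + 0.075 − 0.019 = 0.927
P(none) = 1 − 0.927 = 0.073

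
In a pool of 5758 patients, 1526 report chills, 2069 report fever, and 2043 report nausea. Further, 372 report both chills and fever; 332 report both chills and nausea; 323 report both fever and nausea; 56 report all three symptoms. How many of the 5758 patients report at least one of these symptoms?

4667

|union| = 1526 + 2069 + 2043 − 372 − 332 − 323 + 56 = 4667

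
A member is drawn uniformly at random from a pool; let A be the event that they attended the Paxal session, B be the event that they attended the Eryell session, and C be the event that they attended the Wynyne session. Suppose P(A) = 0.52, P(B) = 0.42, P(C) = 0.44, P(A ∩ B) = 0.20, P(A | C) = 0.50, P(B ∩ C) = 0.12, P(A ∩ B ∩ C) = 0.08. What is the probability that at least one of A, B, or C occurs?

0.92

P(A ∩ C) = P(C)·P(A|C) = 0.44 × 0.50 = 0.22
Using inclusion–exclusion:
P(A ∪ B ∪ C) = 0.52 + 0.42 + 0.44 − 0.20 − 0.22 − 0.12 + 0.08 = 0.92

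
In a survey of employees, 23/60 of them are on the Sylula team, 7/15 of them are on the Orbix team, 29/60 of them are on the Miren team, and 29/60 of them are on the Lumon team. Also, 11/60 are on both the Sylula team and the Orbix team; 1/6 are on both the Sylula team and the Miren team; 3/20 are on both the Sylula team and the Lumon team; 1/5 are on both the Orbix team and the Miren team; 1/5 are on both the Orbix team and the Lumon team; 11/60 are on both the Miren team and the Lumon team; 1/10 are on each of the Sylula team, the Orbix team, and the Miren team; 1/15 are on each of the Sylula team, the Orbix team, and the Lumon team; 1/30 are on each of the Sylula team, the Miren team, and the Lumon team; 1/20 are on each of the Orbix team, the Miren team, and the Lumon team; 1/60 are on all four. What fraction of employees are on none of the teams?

Using inclusion–exclusion:
P(at least one) = 23/60 + 7/15 + 29/60 + 29/60 − 11/60 − 1/6 − 3/20 − 1/5 − 1/5 − 11/60 + 1/10 + 1/15 + 1/30 + 1/20 − 1/60 = 29/30
P(none) = 1 − 29/30 = 1/30

1/30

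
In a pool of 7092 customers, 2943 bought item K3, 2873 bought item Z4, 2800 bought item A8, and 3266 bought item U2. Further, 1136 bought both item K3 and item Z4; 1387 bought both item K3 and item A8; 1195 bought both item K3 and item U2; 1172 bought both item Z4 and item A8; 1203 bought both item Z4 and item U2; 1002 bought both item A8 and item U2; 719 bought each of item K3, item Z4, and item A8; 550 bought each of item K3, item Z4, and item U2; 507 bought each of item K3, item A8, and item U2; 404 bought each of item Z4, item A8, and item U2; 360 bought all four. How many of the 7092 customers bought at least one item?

|at least one| = 2943 + 2873 + 2800 + 3266 − 1136 − 1387 − 1195 − 1172 − 1203 − 1002 + 719 + 550 + 507 + 404 − 360 = 6607

6607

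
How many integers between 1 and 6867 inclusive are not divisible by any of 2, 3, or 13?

2113

By inclusion–exclusion:
floor(6867/2) + floor(6867/3) + floor(6867/13) − floor(6867/6) − floor(6867/26) − floor(6867/39) + floor(6867/78) = 3433 + 2289 + 528 − 1144 − 264 − 176 + 88 = 4754
6867 − 4754 = 2113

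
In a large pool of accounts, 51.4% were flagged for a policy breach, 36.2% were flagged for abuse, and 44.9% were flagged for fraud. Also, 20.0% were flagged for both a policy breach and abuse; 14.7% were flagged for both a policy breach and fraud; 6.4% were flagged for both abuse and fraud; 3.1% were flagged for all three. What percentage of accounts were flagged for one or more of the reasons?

By inclusion-exclusion,
P(at least one) = 51.4 + 36.2 + 44.9 − 20.0 − 14.7 − 6.4 + 3.1 = 94.5%

94.5%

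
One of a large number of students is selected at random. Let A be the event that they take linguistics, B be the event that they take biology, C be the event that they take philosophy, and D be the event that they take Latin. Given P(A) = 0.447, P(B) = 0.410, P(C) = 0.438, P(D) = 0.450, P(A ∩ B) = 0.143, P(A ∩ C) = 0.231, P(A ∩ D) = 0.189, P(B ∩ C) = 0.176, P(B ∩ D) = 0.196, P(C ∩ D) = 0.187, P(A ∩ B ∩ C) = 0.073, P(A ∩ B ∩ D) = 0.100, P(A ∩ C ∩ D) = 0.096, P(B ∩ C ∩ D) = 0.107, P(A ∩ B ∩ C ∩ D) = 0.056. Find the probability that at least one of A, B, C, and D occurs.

0.943

P(A ∪ B ∪ C ∪ D) = 0.447 + 0.410 + 0.438 + 0.450 − 0.143 − 0.231 − 0.189 − 0.176 − 0.196 − 0.187 + 0.073 + 0.100 + 0.096 + 0.107 − 0.056 = 0.943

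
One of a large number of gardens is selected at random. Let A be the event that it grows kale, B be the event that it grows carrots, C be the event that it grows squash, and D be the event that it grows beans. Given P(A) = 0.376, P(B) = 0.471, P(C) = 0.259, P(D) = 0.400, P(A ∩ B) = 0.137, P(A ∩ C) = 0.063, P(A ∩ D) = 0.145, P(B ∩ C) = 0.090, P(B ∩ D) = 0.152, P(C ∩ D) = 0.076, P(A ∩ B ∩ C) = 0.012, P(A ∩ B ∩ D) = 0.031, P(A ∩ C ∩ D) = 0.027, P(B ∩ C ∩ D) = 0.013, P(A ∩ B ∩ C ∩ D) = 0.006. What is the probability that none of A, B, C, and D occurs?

0.080

By inclusion-exclusion,
P(A ∪ B ∪ C ∪ D) = 0.376 + 0.471 + 0.259 + 0.400 − 0.137 − 0.063 − 0.145 − 0.090 − 0.152 − 0.076 + 0.012 + 0.031 + 0.027 + 0.013 − 0.006 = 0.920
P(none) = 1 − 0.920 = 0.080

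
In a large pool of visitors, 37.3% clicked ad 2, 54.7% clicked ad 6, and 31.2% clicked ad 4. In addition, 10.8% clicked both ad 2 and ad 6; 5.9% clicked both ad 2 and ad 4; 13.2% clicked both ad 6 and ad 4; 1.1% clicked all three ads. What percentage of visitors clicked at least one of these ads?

Apply inclusion-exclusion:
P(union) = 37.3 + 54.7 + 31.2 − 10.8 − 5.9 − 13.2 + 1.1 = 94.4%

94.4%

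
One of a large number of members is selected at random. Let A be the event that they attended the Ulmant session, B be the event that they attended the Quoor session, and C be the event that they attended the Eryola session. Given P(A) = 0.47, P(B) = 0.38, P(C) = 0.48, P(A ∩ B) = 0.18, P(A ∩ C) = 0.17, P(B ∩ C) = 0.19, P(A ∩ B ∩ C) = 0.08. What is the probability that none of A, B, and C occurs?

P(A ∪ B ∪ C) = 0.47 + 0.38 + 0.48 − 0.18 − 0.17 − 0.19 + 0.08 = 0.87
P(none) = 1 − 0.87 = 0.13

0.13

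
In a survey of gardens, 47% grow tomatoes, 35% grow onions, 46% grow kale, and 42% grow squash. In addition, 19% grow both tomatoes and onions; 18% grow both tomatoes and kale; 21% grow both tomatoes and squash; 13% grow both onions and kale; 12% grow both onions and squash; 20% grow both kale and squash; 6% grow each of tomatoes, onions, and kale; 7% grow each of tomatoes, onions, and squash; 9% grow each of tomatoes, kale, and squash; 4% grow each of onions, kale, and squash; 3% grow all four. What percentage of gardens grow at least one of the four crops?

90%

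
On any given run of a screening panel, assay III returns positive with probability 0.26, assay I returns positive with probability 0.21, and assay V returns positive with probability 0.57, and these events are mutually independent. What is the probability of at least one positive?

P(none) = (1 − 0.26) × (1 − 0.21) × (1 − 0.57) = 0.74 × 0.79 × 0.43 = 0.251378
P(at least one) = 1 − 0.251378 = 0.748622

0.748622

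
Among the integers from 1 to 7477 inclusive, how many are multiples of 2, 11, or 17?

Inclusion–exclusion gives
3738 + 679 + 439 − 339 − 219 − 39 + 19 = 4278

4278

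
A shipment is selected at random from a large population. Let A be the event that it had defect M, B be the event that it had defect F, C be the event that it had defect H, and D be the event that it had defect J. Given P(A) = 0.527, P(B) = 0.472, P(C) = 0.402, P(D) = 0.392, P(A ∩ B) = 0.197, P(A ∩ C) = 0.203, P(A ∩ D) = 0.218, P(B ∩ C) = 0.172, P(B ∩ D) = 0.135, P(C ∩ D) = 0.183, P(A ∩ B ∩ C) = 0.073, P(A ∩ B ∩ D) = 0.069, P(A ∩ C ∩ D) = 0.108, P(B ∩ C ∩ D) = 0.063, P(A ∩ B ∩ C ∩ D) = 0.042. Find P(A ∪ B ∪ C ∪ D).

Apply inclusion-exclusion:
P(A ∪ B ∪ C ∪ D) = 0.527 + 0.472 + 0.402 + 0.392 − 0.197 − 0.203 − 0.218 − 0.172 − 0.135 − 0.183 + 0.073 + 0.069 + 0.108 + 0.063 − 0.042 = 0.956

0.956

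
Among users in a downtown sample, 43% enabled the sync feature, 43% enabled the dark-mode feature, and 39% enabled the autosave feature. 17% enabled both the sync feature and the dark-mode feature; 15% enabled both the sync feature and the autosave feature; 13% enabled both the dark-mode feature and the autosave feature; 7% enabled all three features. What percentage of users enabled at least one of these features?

P(≥1) = 43 + 43 + 39 − 17 − 15 − 13 + 7 = 87%

87%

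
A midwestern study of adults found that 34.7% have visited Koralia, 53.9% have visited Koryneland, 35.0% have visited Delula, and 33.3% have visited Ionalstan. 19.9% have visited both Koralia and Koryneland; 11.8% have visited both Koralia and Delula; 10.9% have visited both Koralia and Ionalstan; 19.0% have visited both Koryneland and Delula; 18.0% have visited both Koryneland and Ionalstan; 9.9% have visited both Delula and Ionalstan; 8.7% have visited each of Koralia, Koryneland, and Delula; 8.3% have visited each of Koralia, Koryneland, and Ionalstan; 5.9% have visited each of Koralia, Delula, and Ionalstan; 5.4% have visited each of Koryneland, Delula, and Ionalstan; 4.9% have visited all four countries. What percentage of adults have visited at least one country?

P(≥1) = 34.7 + 53.9 + 35.0 + 33.3 − 19.9 − 11.8 − 10.9 − 19.0 − 18.0 − 9.9 + 8.7 + 8.3 + 5.9 + 5.4 − 4.9 = 90.8%

90.8%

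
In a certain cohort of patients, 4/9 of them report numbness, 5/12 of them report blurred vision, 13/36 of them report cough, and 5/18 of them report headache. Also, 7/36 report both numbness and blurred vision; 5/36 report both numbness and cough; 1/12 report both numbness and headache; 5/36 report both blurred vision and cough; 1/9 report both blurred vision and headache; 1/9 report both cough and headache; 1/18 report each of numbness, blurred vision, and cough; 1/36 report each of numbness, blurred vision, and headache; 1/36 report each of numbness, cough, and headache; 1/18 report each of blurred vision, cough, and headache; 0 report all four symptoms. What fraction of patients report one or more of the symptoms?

Inclusion–exclusion gives
P(at least one) = 4/9 + 5/12 + 13/36 + 5/18 − 7/36 − 5/36 − 1/12 − 5/36 − 1/9 − 1/9 + 1/18 + 1/36 + 1/36 + 1/18 − 0 = 8/9

8/9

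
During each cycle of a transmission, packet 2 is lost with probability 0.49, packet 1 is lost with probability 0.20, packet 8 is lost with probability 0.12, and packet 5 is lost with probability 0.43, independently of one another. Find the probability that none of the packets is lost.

0.2046528

P(none) = (1 − 0.49) × (1 − 0.20) × (1 − 0.12) × (1 − 0.43) = 0.51 × 0.80 × 0.88 × 0.57 = 0.2046528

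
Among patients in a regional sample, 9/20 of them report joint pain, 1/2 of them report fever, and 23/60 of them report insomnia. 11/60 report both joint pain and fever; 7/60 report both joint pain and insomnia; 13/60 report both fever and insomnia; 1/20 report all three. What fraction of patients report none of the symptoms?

2/15

By inclusion–exclusion:
P(at least one) = 9/20 + 1/2 + 23/60 − 11/60 − 7/60 − 13/60 + 1/20 = 13/15
P(none) = 1 − 13/15 = 2/15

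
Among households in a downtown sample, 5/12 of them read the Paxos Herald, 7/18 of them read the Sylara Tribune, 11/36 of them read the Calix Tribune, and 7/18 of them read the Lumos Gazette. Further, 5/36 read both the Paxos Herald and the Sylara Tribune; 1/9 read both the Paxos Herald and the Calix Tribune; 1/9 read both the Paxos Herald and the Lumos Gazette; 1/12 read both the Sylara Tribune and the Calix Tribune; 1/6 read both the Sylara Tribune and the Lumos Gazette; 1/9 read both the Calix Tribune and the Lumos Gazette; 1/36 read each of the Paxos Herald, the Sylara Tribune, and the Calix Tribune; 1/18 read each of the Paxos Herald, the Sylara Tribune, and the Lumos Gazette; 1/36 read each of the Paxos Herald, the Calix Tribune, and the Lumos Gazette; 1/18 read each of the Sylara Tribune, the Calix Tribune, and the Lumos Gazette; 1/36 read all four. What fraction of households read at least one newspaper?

By inclusion-exclusion,
P(≥1) = 5/12 + 7/18 + 11/36 + 7/18 − 5/36 − 1/9 − 1/9 − 1/12 − 1/6 − 1/9 + 1/36 + 1/18 + 1/36 + 1/18 − 1/36 = 11/12

11/12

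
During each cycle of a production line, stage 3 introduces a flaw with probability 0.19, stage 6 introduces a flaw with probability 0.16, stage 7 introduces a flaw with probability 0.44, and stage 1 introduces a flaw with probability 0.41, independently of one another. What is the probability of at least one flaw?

Since the events are independent, P(none) is the product of the individual non-occurrence probabilities.
P(none) = (1 − 0.19) × (1 − 0.16) × (1 − 0.44) × (1 − 0.41) = 0.81 × 0.84 × 0.56 × 0.59 = 0.22480416
P(at least one) = 1 − 0.22480416 = 0.77519584

0.77519584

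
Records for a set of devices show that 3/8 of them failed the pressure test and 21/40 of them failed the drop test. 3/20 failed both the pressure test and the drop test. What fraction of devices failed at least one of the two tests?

Apply inclusion-exclusion:
P(at least one) = 3/8 + 21/40 − 3/20 = 3/4

3/4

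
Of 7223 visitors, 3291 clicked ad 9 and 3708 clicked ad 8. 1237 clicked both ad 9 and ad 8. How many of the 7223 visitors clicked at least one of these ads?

5762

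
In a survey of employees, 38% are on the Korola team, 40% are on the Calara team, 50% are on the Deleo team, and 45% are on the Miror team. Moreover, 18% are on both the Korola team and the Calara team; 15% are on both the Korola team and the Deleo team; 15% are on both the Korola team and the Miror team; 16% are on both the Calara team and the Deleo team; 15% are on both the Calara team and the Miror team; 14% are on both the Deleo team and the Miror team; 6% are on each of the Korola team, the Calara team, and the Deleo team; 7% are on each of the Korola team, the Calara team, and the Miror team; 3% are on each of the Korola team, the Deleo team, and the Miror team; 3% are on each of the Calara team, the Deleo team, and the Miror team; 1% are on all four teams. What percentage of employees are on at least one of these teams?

P(at least one) = 38 + 40 + 50 + 45 − 18 − 15 − 15 − 16 − 15 − 14 + 6 + 7 + 3 + 3 − 1 = 98%

98%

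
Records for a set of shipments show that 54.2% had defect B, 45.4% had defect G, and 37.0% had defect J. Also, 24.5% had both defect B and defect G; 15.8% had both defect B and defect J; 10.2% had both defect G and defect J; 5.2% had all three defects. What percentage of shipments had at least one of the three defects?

Inclusion–exclusion gives
P(union) = 54.2 + 45.4 + 37.0 − 24.5 − 15.8 − 10.2 + 5.2 = 91.3%

91.3%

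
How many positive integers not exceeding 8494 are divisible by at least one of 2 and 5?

5096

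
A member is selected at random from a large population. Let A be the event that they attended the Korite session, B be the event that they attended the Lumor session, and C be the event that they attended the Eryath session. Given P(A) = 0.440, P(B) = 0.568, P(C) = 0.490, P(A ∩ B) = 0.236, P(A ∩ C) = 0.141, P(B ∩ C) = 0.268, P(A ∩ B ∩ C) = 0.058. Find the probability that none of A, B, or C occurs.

P(A ∪ B ∪ C) = 0.440 + 0.568 + 0.490 − 0.236 − 0.141 − 0.268 + 0.058 = 0.911
P(none) = 1 − 0.911 = 0.089

0.089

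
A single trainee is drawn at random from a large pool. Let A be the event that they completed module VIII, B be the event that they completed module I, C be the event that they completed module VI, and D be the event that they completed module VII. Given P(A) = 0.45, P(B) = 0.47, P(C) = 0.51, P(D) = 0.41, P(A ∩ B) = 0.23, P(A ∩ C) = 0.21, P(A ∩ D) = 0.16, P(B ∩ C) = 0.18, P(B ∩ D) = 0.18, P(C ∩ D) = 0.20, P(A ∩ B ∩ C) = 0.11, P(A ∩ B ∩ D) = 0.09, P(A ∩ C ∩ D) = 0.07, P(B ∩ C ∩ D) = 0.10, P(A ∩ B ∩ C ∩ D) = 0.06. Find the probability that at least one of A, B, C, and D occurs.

0.99

By inclusion–exclusion:
P(A ∪ B ∪ C ∪ D) = 0.45 + 0.47 + 0.51 + 0.41 − 0.23 − 0.21 − 0.16 − 0.18 − 0.18 − 0.20 + 0.11 + 0.09 + 0.07 + 0.10 − 0.06 = 0.99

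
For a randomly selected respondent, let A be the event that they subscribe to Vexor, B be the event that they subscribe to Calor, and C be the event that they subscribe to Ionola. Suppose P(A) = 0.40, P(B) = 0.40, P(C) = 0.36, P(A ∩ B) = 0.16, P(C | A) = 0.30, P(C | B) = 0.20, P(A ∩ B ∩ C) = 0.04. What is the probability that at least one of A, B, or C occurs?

P(A ∩ C) = P(A)·P(C|A) = 0.40 × 0.30 = 0.12
P(B ∩ C) = P(B)·P(C|B) = 0.40 × 0.20 = 0.08
Using inclusion–exclusion:
P(A ∪ B ∪ C) = 0.40 + 0.40 + 0.36 − 0.16 − 0.12 − 0.08 + 0.04 = 0.84

0.84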